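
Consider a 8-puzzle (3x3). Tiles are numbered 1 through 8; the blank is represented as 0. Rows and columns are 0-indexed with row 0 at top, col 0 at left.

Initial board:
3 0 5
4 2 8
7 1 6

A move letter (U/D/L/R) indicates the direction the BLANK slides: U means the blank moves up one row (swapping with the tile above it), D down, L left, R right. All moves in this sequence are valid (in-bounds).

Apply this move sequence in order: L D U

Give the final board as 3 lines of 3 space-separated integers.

Answer: 0 3 5
4 2 8
7 1 6

Derivation:
After move 1 (L):
0 3 5
4 2 8
7 1 6

After move 2 (D):
4 3 5
0 2 8
7 1 6

After move 3 (U):
0 3 5
4 2 8
7 1 6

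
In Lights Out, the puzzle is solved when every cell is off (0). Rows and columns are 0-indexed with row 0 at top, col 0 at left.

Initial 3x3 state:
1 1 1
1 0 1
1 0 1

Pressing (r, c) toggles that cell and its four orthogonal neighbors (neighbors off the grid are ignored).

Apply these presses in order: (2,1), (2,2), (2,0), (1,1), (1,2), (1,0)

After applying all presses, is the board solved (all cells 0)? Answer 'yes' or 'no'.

After press 1 at (2,1):
1 1 1
1 1 1
0 1 0

After press 2 at (2,2):
1 1 1
1 1 0
0 0 1

After press 3 at (2,0):
1 1 1
0 1 0
1 1 1

After press 4 at (1,1):
1 0 1
1 0 1
1 0 1

After press 5 at (1,2):
1 0 0
1 1 0
1 0 0

After press 6 at (1,0):
0 0 0
0 0 0
0 0 0

Lights still on: 0

Answer: yes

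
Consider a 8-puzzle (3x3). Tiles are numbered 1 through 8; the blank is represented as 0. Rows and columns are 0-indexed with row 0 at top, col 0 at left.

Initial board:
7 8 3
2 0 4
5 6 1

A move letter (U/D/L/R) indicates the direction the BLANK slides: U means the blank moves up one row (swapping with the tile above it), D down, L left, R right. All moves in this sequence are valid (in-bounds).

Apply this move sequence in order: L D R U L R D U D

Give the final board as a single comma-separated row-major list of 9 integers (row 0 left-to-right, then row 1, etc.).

After move 1 (L):
7 8 3
0 2 4
5 6 1

After move 2 (D):
7 8 3
5 2 4
0 6 1

After move 3 (R):
7 8 3
5 2 4
6 0 1

After move 4 (U):
7 8 3
5 0 4
6 2 1

After move 5 (L):
7 8 3
0 5 4
6 2 1

After move 6 (R):
7 8 3
5 0 4
6 2 1

After move 7 (D):
7 8 3
5 2 4
6 0 1

After move 8 (U):
7 8 3
5 0 4
6 2 1

After move 9 (D):
7 8 3
5 2 4
6 0 1

Answer: 7, 8, 3, 5, 2, 4, 6, 0, 1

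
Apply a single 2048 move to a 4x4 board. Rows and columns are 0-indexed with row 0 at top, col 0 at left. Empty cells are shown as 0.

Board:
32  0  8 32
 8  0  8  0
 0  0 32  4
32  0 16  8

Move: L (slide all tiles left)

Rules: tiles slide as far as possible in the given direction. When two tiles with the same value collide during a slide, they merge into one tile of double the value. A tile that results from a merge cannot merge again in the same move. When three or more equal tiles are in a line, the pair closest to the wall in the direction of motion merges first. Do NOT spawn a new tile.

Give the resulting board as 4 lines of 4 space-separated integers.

Answer: 32  8 32  0
16  0  0  0
32  4  0  0
32 16  8  0

Derivation:
Slide left:
row 0: [32, 0, 8, 32] -> [32, 8, 32, 0]
row 1: [8, 0, 8, 0] -> [16, 0, 0, 0]
row 2: [0, 0, 32, 4] -> [32, 4, 0, 0]
row 3: [32, 0, 16, 8] -> [32, 16, 8, 0]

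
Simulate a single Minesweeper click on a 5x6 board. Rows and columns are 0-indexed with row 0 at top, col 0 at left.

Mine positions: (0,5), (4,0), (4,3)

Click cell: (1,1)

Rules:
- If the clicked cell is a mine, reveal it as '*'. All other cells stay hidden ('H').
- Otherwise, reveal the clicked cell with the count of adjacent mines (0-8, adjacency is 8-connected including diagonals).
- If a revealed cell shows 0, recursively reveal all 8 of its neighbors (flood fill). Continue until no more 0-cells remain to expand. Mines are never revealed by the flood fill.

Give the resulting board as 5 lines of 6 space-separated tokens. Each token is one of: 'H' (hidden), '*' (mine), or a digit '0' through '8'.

0 0 0 0 1 H
0 0 0 0 1 1
0 0 0 0 0 0
1 1 1 1 1 0
H H H H 1 0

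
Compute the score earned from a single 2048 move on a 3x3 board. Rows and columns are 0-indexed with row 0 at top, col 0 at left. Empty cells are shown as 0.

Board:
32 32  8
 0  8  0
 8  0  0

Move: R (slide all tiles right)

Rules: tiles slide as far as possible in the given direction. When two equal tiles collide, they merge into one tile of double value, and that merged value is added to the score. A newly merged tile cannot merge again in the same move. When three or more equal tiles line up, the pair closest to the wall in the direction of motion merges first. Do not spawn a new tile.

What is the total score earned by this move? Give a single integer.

Slide right:
row 0: [32, 32, 8] -> [0, 64, 8]  score +64 (running 64)
row 1: [0, 8, 0] -> [0, 0, 8]  score +0 (running 64)
row 2: [8, 0, 0] -> [0, 0, 8]  score +0 (running 64)
Board after move:
 0 64  8
 0  0  8
 0  0  8

Answer: 64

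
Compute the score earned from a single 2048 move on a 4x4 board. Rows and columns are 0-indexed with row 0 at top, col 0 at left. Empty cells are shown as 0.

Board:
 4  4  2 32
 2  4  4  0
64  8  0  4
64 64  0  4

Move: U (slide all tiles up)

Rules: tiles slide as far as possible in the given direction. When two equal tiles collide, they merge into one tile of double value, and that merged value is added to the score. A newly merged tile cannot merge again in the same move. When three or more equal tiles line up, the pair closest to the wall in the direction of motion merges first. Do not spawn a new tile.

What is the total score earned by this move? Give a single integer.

Slide up:
col 0: [4, 2, 64, 64] -> [4, 2, 128, 0]  score +128 (running 128)
col 1: [4, 4, 8, 64] -> [8, 8, 64, 0]  score +8 (running 136)
col 2: [2, 4, 0, 0] -> [2, 4, 0, 0]  score +0 (running 136)
col 3: [32, 0, 4, 4] -> [32, 8, 0, 0]  score +8 (running 144)
Board after move:
  4   8   2  32
  2   8   4   8
128  64   0   0
  0   0   0   0

Answer: 144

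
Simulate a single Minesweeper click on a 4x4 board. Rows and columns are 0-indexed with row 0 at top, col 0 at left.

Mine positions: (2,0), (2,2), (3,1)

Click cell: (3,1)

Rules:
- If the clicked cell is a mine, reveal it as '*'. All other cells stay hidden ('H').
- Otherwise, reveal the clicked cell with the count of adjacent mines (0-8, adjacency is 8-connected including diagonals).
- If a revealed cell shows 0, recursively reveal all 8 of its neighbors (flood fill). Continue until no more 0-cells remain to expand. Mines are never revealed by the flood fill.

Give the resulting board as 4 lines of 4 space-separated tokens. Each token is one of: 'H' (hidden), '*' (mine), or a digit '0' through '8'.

H H H H
H H H H
H H H H
H * H H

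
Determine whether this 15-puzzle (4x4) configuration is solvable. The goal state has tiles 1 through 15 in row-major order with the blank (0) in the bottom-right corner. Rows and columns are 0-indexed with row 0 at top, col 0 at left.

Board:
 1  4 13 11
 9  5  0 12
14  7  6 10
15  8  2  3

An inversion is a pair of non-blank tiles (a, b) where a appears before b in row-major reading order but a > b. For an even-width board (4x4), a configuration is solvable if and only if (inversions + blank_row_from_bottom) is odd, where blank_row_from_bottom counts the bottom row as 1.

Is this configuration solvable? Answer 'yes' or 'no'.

Answer: no

Derivation:
Inversions: 53
Blank is in row 1 (0-indexed from top), which is row 3 counting from the bottom (bottom = 1).
53 + 3 = 56, which is even, so the puzzle is not solvable.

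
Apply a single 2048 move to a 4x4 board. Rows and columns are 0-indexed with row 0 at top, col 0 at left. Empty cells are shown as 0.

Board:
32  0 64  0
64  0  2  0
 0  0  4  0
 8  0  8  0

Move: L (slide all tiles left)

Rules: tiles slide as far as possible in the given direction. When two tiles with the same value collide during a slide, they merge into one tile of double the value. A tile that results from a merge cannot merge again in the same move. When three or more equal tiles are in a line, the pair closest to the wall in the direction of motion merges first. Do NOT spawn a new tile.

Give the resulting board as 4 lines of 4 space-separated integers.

Slide left:
row 0: [32, 0, 64, 0] -> [32, 64, 0, 0]
row 1: [64, 0, 2, 0] -> [64, 2, 0, 0]
row 2: [0, 0, 4, 0] -> [4, 0, 0, 0]
row 3: [8, 0, 8, 0] -> [16, 0, 0, 0]

Answer: 32 64  0  0
64  2  0  0
 4  0  0  0
16  0  0  0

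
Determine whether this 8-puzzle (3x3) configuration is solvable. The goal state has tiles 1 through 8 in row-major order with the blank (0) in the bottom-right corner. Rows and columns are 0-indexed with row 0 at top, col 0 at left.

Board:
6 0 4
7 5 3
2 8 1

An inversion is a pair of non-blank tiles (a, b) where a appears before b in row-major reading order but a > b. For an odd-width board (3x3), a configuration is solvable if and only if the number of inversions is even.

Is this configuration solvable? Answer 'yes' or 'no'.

Inversions (pairs i<j in row-major order where tile[i] > tile[j] > 0): 19
19 is odd, so the puzzle is not solvable.

Answer: no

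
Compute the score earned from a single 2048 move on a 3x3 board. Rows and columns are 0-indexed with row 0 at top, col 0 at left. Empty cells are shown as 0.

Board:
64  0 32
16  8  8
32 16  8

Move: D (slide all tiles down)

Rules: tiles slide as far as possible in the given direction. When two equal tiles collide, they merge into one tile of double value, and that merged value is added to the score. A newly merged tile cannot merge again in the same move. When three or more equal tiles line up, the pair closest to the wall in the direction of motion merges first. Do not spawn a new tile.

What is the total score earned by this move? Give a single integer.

Answer: 16

Derivation:
Slide down:
col 0: [64, 16, 32] -> [64, 16, 32]  score +0 (running 0)
col 1: [0, 8, 16] -> [0, 8, 16]  score +0 (running 0)
col 2: [32, 8, 8] -> [0, 32, 16]  score +16 (running 16)
Board after move:
64  0  0
16  8 32
32 16 16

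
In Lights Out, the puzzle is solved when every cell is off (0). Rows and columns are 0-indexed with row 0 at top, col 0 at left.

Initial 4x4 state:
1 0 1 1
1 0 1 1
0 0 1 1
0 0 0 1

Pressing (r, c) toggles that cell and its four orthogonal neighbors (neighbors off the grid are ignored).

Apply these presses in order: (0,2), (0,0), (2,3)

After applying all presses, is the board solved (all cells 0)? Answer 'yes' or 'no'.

After press 1 at (0,2):
1 1 0 0
1 0 0 1
0 0 1 1
0 0 0 1

After press 2 at (0,0):
0 0 0 0
0 0 0 1
0 0 1 1
0 0 0 1

After press 3 at (2,3):
0 0 0 0
0 0 0 0
0 0 0 0
0 0 0 0

Lights still on: 0

Answer: yes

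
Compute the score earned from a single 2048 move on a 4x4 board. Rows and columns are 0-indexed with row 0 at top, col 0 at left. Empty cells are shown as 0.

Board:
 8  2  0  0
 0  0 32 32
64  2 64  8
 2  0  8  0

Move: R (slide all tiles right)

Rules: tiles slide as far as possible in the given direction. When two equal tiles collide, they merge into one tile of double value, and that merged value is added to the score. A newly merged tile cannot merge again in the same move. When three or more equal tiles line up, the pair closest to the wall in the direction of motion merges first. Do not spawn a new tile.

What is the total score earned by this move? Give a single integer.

Slide right:
row 0: [8, 2, 0, 0] -> [0, 0, 8, 2]  score +0 (running 0)
row 1: [0, 0, 32, 32] -> [0, 0, 0, 64]  score +64 (running 64)
row 2: [64, 2, 64, 8] -> [64, 2, 64, 8]  score +0 (running 64)
row 3: [2, 0, 8, 0] -> [0, 0, 2, 8]  score +0 (running 64)
Board after move:
 0  0  8  2
 0  0  0 64
64  2 64  8
 0  0  2  8

Answer: 64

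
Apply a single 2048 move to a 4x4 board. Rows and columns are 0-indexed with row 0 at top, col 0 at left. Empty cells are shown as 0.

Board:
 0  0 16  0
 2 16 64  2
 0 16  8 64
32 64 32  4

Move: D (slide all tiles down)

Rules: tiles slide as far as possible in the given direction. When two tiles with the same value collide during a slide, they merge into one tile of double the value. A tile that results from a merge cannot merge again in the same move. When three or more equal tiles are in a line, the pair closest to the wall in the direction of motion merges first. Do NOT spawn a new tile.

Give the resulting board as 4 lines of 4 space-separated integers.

Slide down:
col 0: [0, 2, 0, 32] -> [0, 0, 2, 32]
col 1: [0, 16, 16, 64] -> [0, 0, 32, 64]
col 2: [16, 64, 8, 32] -> [16, 64, 8, 32]
col 3: [0, 2, 64, 4] -> [0, 2, 64, 4]

Answer:  0  0 16  0
 0  0 64  2
 2 32  8 64
32 64 32  4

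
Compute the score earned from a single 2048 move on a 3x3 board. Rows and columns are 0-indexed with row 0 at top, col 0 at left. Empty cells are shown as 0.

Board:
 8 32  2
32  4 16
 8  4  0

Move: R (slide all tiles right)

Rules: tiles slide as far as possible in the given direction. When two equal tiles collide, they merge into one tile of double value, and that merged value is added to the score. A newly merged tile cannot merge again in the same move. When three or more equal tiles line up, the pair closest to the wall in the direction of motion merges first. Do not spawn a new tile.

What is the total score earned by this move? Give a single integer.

Answer: 0

Derivation:
Slide right:
row 0: [8, 32, 2] -> [8, 32, 2]  score +0 (running 0)
row 1: [32, 4, 16] -> [32, 4, 16]  score +0 (running 0)
row 2: [8, 4, 0] -> [0, 8, 4]  score +0 (running 0)
Board after move:
 8 32  2
32  4 16
 0  8  4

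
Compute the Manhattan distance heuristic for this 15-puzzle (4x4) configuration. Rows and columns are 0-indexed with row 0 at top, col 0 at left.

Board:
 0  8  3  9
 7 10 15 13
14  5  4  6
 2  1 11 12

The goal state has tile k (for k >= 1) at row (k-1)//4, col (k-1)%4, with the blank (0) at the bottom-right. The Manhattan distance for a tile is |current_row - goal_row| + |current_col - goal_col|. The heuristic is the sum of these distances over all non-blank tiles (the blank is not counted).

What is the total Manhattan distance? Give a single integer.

Tile 8: (0,1)->(1,3) = 3
Tile 3: (0,2)->(0,2) = 0
Tile 9: (0,3)->(2,0) = 5
Tile 7: (1,0)->(1,2) = 2
Tile 10: (1,1)->(2,1) = 1
Tile 15: (1,2)->(3,2) = 2
Tile 13: (1,3)->(3,0) = 5
Tile 14: (2,0)->(3,1) = 2
Tile 5: (2,1)->(1,0) = 2
Tile 4: (2,2)->(0,3) = 3
Tile 6: (2,3)->(1,1) = 3
Tile 2: (3,0)->(0,1) = 4
Tile 1: (3,1)->(0,0) = 4
Tile 11: (3,2)->(2,2) = 1
Tile 12: (3,3)->(2,3) = 1
Sum: 3 + 0 + 5 + 2 + 1 + 2 + 5 + 2 + 2 + 3 + 3 + 4 + 4 + 1 + 1 = 38

Answer: 38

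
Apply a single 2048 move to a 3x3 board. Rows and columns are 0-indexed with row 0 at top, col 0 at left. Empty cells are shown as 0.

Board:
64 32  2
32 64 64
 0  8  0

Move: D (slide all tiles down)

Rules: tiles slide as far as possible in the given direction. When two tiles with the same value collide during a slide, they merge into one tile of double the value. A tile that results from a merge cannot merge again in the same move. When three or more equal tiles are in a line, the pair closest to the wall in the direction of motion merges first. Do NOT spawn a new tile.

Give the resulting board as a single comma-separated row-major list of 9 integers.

Answer: 0, 32, 0, 64, 64, 2, 32, 8, 64

Derivation:
Slide down:
col 0: [64, 32, 0] -> [0, 64, 32]
col 1: [32, 64, 8] -> [32, 64, 8]
col 2: [2, 64, 0] -> [0, 2, 64]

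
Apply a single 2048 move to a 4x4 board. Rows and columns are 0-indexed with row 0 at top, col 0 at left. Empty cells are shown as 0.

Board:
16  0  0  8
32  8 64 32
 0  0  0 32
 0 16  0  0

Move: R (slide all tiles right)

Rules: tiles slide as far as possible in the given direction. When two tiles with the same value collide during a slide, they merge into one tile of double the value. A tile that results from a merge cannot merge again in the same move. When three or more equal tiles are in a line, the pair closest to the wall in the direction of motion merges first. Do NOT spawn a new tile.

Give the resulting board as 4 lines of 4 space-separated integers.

Slide right:
row 0: [16, 0, 0, 8] -> [0, 0, 16, 8]
row 1: [32, 8, 64, 32] -> [32, 8, 64, 32]
row 2: [0, 0, 0, 32] -> [0, 0, 0, 32]
row 3: [0, 16, 0, 0] -> [0, 0, 0, 16]

Answer:  0  0 16  8
32  8 64 32
 0  0  0 32
 0  0  0 16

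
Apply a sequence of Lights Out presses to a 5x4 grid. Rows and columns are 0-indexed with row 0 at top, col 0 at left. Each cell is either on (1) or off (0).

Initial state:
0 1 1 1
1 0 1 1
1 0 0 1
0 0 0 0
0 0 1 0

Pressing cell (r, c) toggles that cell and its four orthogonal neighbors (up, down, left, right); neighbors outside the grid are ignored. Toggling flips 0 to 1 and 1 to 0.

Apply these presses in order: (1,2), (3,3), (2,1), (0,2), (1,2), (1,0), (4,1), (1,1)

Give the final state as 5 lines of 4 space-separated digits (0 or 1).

Answer: 1 1 0 0
1 1 1 1
1 0 1 0
0 0 1 1
1 1 0 1

Derivation:
After press 1 at (1,2):
0 1 0 1
1 1 0 0
1 0 1 1
0 0 0 0
0 0 1 0

After press 2 at (3,3):
0 1 0 1
1 1 0 0
1 0 1 0
0 0 1 1
0 0 1 1

After press 3 at (2,1):
0 1 0 1
1 0 0 0
0 1 0 0
0 1 1 1
0 0 1 1

After press 4 at (0,2):
0 0 1 0
1 0 1 0
0 1 0 0
0 1 1 1
0 0 1 1

After press 5 at (1,2):
0 0 0 0
1 1 0 1
0 1 1 0
0 1 1 1
0 0 1 1

After press 6 at (1,0):
1 0 0 0
0 0 0 1
1 1 1 0
0 1 1 1
0 0 1 1

After press 7 at (4,1):
1 0 0 0
0 0 0 1
1 1 1 0
0 0 1 1
1 1 0 1

After press 8 at (1,1):
1 1 0 0
1 1 1 1
1 0 1 0
0 0 1 1
1 1 0 1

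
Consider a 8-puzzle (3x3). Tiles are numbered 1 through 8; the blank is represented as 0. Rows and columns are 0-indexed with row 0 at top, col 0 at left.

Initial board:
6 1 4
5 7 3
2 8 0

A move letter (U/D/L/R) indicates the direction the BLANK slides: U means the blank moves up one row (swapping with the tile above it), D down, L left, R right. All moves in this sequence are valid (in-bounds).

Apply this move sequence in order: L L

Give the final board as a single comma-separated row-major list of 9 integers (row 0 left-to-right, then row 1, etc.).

Answer: 6, 1, 4, 5, 7, 3, 0, 2, 8

Derivation:
After move 1 (L):
6 1 4
5 7 3
2 0 8

After move 2 (L):
6 1 4
5 7 3
0 2 8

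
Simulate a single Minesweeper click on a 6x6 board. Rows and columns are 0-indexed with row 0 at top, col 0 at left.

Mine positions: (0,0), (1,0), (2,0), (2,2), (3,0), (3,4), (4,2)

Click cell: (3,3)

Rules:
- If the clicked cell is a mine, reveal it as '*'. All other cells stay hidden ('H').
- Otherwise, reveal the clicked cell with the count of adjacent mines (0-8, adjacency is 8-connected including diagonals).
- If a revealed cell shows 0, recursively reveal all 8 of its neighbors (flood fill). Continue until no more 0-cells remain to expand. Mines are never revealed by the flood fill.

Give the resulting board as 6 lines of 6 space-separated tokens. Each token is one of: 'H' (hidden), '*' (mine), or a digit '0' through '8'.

H H H H H H
H H H H H H
H H H H H H
H H H 3 H H
H H H H H H
H H H H H H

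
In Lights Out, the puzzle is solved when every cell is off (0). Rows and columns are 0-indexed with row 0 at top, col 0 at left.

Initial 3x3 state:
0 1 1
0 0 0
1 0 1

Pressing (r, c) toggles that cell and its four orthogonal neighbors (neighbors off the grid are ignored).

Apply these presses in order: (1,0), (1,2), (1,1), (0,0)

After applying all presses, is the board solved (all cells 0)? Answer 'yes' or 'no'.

Answer: no

Derivation:
After press 1 at (1,0):
1 1 1
1 1 0
0 0 1

After press 2 at (1,2):
1 1 0
1 0 1
0 0 0

After press 3 at (1,1):
1 0 0
0 1 0
0 1 0

After press 4 at (0,0):
0 1 0
1 1 0
0 1 0

Lights still on: 4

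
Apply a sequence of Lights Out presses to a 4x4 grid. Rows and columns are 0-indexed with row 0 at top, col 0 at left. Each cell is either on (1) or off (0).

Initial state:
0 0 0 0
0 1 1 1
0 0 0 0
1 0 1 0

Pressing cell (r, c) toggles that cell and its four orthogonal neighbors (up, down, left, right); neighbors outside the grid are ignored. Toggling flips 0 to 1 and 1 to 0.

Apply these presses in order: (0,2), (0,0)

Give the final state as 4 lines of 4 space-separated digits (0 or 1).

Answer: 1 0 1 1
1 1 0 1
0 0 0 0
1 0 1 0

Derivation:
After press 1 at (0,2):
0 1 1 1
0 1 0 1
0 0 0 0
1 0 1 0

After press 2 at (0,0):
1 0 1 1
1 1 0 1
0 0 0 0
1 0 1 0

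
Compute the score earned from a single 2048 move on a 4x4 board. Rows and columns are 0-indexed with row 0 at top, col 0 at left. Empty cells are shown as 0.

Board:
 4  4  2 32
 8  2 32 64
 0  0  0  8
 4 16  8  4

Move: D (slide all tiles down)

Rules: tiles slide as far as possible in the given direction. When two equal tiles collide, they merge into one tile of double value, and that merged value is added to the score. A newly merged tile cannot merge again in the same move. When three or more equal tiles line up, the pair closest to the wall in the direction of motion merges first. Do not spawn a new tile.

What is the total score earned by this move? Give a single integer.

Answer: 0

Derivation:
Slide down:
col 0: [4, 8, 0, 4] -> [0, 4, 8, 4]  score +0 (running 0)
col 1: [4, 2, 0, 16] -> [0, 4, 2, 16]  score +0 (running 0)
col 2: [2, 32, 0, 8] -> [0, 2, 32, 8]  score +0 (running 0)
col 3: [32, 64, 8, 4] -> [32, 64, 8, 4]  score +0 (running 0)
Board after move:
 0  0  0 32
 4  4  2 64
 8  2 32  8
 4 16  8  4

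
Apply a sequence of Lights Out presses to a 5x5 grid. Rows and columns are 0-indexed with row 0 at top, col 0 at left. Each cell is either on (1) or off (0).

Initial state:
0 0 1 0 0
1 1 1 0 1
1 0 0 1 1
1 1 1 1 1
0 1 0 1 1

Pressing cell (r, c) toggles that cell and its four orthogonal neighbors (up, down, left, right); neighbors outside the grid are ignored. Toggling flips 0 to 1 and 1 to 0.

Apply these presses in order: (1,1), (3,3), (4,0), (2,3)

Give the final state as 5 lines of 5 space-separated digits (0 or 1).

After press 1 at (1,1):
0 1 1 0 0
0 0 0 0 1
1 1 0 1 1
1 1 1 1 1
0 1 0 1 1

After press 2 at (3,3):
0 1 1 0 0
0 0 0 0 1
1 1 0 0 1
1 1 0 0 0
0 1 0 0 1

After press 3 at (4,0):
0 1 1 0 0
0 0 0 0 1
1 1 0 0 1
0 1 0 0 0
1 0 0 0 1

After press 4 at (2,3):
0 1 1 0 0
0 0 0 1 1
1 1 1 1 0
0 1 0 1 0
1 0 0 0 1

Answer: 0 1 1 0 0
0 0 0 1 1
1 1 1 1 0
0 1 0 1 0
1 0 0 0 1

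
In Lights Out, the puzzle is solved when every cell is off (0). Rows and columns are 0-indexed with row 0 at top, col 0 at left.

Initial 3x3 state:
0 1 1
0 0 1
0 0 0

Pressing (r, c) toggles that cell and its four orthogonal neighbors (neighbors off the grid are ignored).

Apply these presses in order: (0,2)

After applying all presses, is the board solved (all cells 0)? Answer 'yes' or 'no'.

Answer: yes

Derivation:
After press 1 at (0,2):
0 0 0
0 0 0
0 0 0

Lights still on: 0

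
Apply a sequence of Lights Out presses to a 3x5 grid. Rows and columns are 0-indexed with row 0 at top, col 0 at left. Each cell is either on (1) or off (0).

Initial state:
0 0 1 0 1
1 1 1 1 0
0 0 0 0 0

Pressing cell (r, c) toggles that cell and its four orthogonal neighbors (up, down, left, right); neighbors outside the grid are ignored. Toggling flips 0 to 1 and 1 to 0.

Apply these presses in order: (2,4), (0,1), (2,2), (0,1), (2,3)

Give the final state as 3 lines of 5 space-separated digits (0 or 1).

After press 1 at (2,4):
0 0 1 0 1
1 1 1 1 1
0 0 0 1 1

After press 2 at (0,1):
1 1 0 0 1
1 0 1 1 1
0 0 0 1 1

After press 3 at (2,2):
1 1 0 0 1
1 0 0 1 1
0 1 1 0 1

After press 4 at (0,1):
0 0 1 0 1
1 1 0 1 1
0 1 1 0 1

After press 5 at (2,3):
0 0 1 0 1
1 1 0 0 1
0 1 0 1 0

Answer: 0 0 1 0 1
1 1 0 0 1
0 1 0 1 0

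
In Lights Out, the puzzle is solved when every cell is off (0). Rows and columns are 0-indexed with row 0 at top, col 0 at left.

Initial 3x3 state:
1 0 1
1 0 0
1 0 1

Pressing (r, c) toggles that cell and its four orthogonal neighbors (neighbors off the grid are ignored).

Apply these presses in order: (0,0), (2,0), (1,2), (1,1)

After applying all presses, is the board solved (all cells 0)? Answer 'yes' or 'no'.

Answer: yes

Derivation:
After press 1 at (0,0):
0 1 1
0 0 0
1 0 1

After press 2 at (2,0):
0 1 1
1 0 0
0 1 1

After press 3 at (1,2):
0 1 0
1 1 1
0 1 0

After press 4 at (1,1):
0 0 0
0 0 0
0 0 0

Lights still on: 0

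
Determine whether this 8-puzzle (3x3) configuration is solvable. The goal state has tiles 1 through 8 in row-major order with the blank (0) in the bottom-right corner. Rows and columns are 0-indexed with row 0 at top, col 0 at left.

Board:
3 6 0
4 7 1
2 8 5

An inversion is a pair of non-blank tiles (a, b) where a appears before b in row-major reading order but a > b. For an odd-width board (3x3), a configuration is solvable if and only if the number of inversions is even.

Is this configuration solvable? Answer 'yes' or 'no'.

Answer: yes

Derivation:
Inversions (pairs i<j in row-major order where tile[i] > tile[j] > 0): 12
12 is even, so the puzzle is solvable.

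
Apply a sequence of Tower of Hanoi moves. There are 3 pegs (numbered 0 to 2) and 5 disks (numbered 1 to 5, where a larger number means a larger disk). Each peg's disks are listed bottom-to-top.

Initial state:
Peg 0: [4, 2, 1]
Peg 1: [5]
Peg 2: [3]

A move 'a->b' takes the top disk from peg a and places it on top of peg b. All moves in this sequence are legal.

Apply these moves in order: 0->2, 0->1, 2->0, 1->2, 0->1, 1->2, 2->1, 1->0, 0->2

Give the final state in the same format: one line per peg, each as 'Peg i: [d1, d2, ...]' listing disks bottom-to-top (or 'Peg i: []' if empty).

Answer: Peg 0: [4]
Peg 1: [5]
Peg 2: [3, 2, 1]

Derivation:
After move 1 (0->2):
Peg 0: [4, 2]
Peg 1: [5]
Peg 2: [3, 1]

After move 2 (0->1):
Peg 0: [4]
Peg 1: [5, 2]
Peg 2: [3, 1]

After move 3 (2->0):
Peg 0: [4, 1]
Peg 1: [5, 2]
Peg 2: [3]

After move 4 (1->2):
Peg 0: [4, 1]
Peg 1: [5]
Peg 2: [3, 2]

After move 5 (0->1):
Peg 0: [4]
Peg 1: [5, 1]
Peg 2: [3, 2]

After move 6 (1->2):
Peg 0: [4]
Peg 1: [5]
Peg 2: [3, 2, 1]

After move 7 (2->1):
Peg 0: [4]
Peg 1: [5, 1]
Peg 2: [3, 2]

After move 8 (1->0):
Peg 0: [4, 1]
Peg 1: [5]
Peg 2: [3, 2]

After move 9 (0->2):
Peg 0: [4]
Peg 1: [5]
Peg 2: [3, 2, 1]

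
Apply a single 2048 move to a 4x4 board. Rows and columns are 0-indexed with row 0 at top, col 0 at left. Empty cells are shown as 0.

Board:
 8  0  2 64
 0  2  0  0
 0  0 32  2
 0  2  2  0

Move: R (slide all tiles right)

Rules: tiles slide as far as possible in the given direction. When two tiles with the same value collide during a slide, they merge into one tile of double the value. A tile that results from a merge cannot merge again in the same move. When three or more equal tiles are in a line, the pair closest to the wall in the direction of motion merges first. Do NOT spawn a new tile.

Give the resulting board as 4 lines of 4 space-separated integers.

Slide right:
row 0: [8, 0, 2, 64] -> [0, 8, 2, 64]
row 1: [0, 2, 0, 0] -> [0, 0, 0, 2]
row 2: [0, 0, 32, 2] -> [0, 0, 32, 2]
row 3: [0, 2, 2, 0] -> [0, 0, 0, 4]

Answer:  0  8  2 64
 0  0  0  2
 0  0 32  2
 0  0  0  4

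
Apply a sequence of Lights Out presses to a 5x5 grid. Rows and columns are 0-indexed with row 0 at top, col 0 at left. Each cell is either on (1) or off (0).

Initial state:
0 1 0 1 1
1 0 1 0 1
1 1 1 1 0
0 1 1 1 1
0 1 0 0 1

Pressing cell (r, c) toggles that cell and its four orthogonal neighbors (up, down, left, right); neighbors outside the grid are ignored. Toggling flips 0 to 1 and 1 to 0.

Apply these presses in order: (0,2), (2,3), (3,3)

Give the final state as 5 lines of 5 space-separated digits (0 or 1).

After press 1 at (0,2):
0 0 1 0 1
1 0 0 0 1
1 1 1 1 0
0 1 1 1 1
0 1 0 0 1

After press 2 at (2,3):
0 0 1 0 1
1 0 0 1 1
1 1 0 0 1
0 1 1 0 1
0 1 0 0 1

After press 3 at (3,3):
0 0 1 0 1
1 0 0 1 1
1 1 0 1 1
0 1 0 1 0
0 1 0 1 1

Answer: 0 0 1 0 1
1 0 0 1 1
1 1 0 1 1
0 1 0 1 0
0 1 0 1 1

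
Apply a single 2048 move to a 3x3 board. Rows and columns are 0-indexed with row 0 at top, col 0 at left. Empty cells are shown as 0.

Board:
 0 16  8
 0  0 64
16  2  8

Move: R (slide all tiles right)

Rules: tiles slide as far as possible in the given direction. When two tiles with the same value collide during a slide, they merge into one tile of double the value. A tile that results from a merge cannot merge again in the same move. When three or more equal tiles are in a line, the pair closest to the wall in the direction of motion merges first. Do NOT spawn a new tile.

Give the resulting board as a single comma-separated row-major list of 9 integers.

Slide right:
row 0: [0, 16, 8] -> [0, 16, 8]
row 1: [0, 0, 64] -> [0, 0, 64]
row 2: [16, 2, 8] -> [16, 2, 8]

Answer: 0, 16, 8, 0, 0, 64, 16, 2, 8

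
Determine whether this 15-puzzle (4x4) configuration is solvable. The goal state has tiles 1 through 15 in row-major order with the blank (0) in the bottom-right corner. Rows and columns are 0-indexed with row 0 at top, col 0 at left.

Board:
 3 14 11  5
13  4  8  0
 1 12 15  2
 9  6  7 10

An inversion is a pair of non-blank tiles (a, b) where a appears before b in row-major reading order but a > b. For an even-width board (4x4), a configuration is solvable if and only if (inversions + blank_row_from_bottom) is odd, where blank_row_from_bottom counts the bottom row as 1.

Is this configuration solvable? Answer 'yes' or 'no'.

Inversions: 53
Blank is in row 1 (0-indexed from top), which is row 3 counting from the bottom (bottom = 1).
53 + 3 = 56, which is even, so the puzzle is not solvable.

Answer: no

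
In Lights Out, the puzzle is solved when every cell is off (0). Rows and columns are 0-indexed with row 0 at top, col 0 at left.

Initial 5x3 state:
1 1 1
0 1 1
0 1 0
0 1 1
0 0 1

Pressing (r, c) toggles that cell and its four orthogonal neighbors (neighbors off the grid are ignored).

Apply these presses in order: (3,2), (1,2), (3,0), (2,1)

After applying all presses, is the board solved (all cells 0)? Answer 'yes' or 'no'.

Answer: no

Derivation:
After press 1 at (3,2):
1 1 1
0 1 1
0 1 1
0 0 0
0 0 0

After press 2 at (1,2):
1 1 0
0 0 0
0 1 0
0 0 0
0 0 0

After press 3 at (3,0):
1 1 0
0 0 0
1 1 0
1 1 0
1 0 0

After press 4 at (2,1):
1 1 0
0 1 0
0 0 1
1 0 0
1 0 0

Lights still on: 6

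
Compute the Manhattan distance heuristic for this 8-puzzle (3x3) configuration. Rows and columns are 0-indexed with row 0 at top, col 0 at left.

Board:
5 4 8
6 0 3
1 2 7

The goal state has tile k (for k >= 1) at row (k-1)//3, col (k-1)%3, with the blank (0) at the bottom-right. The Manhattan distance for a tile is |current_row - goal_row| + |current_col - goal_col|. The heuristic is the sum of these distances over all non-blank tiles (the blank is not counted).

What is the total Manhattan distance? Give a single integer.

Answer: 16

Derivation:
Tile 5: (0,0)->(1,1) = 2
Tile 4: (0,1)->(1,0) = 2
Tile 8: (0,2)->(2,1) = 3
Tile 6: (1,0)->(1,2) = 2
Tile 3: (1,2)->(0,2) = 1
Tile 1: (2,0)->(0,0) = 2
Tile 2: (2,1)->(0,1) = 2
Tile 7: (2,2)->(2,0) = 2
Sum: 2 + 2 + 3 + 2 + 1 + 2 + 2 + 2 = 16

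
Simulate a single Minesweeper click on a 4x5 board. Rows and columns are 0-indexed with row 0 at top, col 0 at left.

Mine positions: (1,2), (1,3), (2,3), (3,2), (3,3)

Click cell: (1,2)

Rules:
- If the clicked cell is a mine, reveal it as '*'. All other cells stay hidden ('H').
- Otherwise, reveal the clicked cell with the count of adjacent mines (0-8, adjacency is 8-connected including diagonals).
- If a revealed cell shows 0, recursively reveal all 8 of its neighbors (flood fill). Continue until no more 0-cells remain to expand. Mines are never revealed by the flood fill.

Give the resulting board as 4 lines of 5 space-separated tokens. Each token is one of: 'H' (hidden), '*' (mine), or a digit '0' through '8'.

H H H H H
H H * H H
H H H H H
H H H H H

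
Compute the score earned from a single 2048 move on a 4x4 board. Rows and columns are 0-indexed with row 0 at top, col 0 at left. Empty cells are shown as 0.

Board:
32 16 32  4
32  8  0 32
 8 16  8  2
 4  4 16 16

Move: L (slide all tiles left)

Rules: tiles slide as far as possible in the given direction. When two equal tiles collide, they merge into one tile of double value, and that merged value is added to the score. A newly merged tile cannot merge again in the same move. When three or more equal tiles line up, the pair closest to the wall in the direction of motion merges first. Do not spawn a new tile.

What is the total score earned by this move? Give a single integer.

Slide left:
row 0: [32, 16, 32, 4] -> [32, 16, 32, 4]  score +0 (running 0)
row 1: [32, 8, 0, 32] -> [32, 8, 32, 0]  score +0 (running 0)
row 2: [8, 16, 8, 2] -> [8, 16, 8, 2]  score +0 (running 0)
row 3: [4, 4, 16, 16] -> [8, 32, 0, 0]  score +40 (running 40)
Board after move:
32 16 32  4
32  8 32  0
 8 16  8  2
 8 32  0  0

Answer: 40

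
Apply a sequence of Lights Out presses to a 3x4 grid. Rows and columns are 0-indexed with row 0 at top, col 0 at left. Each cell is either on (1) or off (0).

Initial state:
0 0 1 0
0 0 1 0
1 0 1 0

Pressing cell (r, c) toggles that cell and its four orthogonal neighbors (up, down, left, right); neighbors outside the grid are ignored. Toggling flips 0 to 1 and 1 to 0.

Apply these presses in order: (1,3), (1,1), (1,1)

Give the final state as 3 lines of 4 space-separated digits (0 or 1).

After press 1 at (1,3):
0 0 1 1
0 0 0 1
1 0 1 1

After press 2 at (1,1):
0 1 1 1
1 1 1 1
1 1 1 1

After press 3 at (1,1):
0 0 1 1
0 0 0 1
1 0 1 1

Answer: 0 0 1 1
0 0 0 1
1 0 1 1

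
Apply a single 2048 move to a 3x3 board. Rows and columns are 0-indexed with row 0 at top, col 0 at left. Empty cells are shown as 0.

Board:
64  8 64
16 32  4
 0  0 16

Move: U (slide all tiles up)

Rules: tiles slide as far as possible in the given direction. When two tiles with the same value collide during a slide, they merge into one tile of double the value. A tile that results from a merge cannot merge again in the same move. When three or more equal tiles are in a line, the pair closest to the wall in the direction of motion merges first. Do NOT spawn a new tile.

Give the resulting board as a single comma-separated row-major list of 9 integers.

Answer: 64, 8, 64, 16, 32, 4, 0, 0, 16

Derivation:
Slide up:
col 0: [64, 16, 0] -> [64, 16, 0]
col 1: [8, 32, 0] -> [8, 32, 0]
col 2: [64, 4, 16] -> [64, 4, 16]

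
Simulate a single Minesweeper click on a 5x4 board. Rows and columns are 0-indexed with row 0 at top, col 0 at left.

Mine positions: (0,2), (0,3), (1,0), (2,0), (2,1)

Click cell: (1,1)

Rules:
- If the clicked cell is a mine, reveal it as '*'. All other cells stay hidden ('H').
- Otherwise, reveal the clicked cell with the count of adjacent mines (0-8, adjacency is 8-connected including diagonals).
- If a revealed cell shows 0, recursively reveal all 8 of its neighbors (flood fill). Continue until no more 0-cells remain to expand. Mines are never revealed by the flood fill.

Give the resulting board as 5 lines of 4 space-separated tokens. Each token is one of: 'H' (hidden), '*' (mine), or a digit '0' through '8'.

H H H H
H 4 H H
H H H H
H H H H
H H H H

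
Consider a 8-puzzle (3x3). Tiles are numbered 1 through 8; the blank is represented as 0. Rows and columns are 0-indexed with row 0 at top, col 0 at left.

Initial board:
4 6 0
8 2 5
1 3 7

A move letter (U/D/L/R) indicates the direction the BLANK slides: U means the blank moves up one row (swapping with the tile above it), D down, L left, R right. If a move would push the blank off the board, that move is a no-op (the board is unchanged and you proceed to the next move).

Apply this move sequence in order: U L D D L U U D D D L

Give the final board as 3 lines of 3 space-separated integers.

After move 1 (U):
4 6 0
8 2 5
1 3 7

After move 2 (L):
4 0 6
8 2 5
1 3 7

After move 3 (D):
4 2 6
8 0 5
1 3 7

After move 4 (D):
4 2 6
8 3 5
1 0 7

After move 5 (L):
4 2 6
8 3 5
0 1 7

After move 6 (U):
4 2 6
0 3 5
8 1 7

After move 7 (U):
0 2 6
4 3 5
8 1 7

After move 8 (D):
4 2 6
0 3 5
8 1 7

After move 9 (D):
4 2 6
8 3 5
0 1 7

After move 10 (D):
4 2 6
8 3 5
0 1 7

After move 11 (L):
4 2 6
8 3 5
0 1 7

Answer: 4 2 6
8 3 5
0 1 7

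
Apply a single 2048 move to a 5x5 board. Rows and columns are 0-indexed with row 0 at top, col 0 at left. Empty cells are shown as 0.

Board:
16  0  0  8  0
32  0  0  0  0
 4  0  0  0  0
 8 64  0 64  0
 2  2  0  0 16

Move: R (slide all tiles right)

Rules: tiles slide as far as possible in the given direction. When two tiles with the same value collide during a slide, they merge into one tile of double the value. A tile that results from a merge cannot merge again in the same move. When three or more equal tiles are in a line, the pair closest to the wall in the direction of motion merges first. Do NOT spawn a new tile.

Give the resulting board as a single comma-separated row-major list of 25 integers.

Slide right:
row 0: [16, 0, 0, 8, 0] -> [0, 0, 0, 16, 8]
row 1: [32, 0, 0, 0, 0] -> [0, 0, 0, 0, 32]
row 2: [4, 0, 0, 0, 0] -> [0, 0, 0, 0, 4]
row 3: [8, 64, 0, 64, 0] -> [0, 0, 0, 8, 128]
row 4: [2, 2, 0, 0, 16] -> [0, 0, 0, 4, 16]

Answer: 0, 0, 0, 16, 8, 0, 0, 0, 0, 32, 0, 0, 0, 0, 4, 0, 0, 0, 8, 128, 0, 0, 0, 4, 16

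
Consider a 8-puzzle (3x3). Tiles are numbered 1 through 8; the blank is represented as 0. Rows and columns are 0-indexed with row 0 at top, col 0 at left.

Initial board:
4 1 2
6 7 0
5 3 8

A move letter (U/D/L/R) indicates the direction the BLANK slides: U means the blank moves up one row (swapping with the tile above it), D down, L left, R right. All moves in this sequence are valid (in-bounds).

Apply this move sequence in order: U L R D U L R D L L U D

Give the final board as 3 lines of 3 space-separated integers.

Answer: 4 1 2
0 6 7
5 3 8

Derivation:
After move 1 (U):
4 1 0
6 7 2
5 3 8

After move 2 (L):
4 0 1
6 7 2
5 3 8

After move 3 (R):
4 1 0
6 7 2
5 3 8

After move 4 (D):
4 1 2
6 7 0
5 3 8

After move 5 (U):
4 1 0
6 7 2
5 3 8

After move 6 (L):
4 0 1
6 7 2
5 3 8

After move 7 (R):
4 1 0
6 7 2
5 3 8

After move 8 (D):
4 1 2
6 7 0
5 3 8

After move 9 (L):
4 1 2
6 0 7
5 3 8

After move 10 (L):
4 1 2
0 6 7
5 3 8

After move 11 (U):
0 1 2
4 6 7
5 3 8

After move 12 (D):
4 1 2
0 6 7
5 3 8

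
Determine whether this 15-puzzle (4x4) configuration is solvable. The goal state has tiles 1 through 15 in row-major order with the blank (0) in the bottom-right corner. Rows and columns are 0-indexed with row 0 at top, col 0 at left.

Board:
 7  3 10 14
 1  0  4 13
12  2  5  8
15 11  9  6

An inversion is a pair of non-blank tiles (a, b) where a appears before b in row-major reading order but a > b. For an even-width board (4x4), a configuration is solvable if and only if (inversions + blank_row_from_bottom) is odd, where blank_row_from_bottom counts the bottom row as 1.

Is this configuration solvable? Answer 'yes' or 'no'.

Inversions: 46
Blank is in row 1 (0-indexed from top), which is row 3 counting from the bottom (bottom = 1).
46 + 3 = 49, which is odd, so the puzzle is solvable.

Answer: yes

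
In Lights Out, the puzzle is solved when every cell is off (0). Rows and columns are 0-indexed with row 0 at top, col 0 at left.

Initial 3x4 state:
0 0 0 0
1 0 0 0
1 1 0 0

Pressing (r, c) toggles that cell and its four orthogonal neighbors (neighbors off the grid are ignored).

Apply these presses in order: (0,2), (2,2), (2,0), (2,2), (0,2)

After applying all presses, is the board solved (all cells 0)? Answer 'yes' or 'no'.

Answer: yes

Derivation:
After press 1 at (0,2):
0 1 1 1
1 0 1 0
1 1 0 0

After press 2 at (2,2):
0 1 1 1
1 0 0 0
1 0 1 1

After press 3 at (2,0):
0 1 1 1
0 0 0 0
0 1 1 1

After press 4 at (2,2):
0 1 1 1
0 0 1 0
0 0 0 0

After press 5 at (0,2):
0 0 0 0
0 0 0 0
0 0 0 0

Lights still on: 0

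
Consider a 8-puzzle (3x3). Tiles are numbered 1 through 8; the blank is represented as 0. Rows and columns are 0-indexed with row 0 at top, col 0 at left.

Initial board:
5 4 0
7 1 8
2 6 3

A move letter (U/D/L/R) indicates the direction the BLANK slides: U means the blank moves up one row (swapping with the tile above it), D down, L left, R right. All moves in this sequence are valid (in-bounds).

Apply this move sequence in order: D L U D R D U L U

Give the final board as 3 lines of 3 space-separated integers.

After move 1 (D):
5 4 8
7 1 0
2 6 3

After move 2 (L):
5 4 8
7 0 1
2 6 3

After move 3 (U):
5 0 8
7 4 1
2 6 3

After move 4 (D):
5 4 8
7 0 1
2 6 3

After move 5 (R):
5 4 8
7 1 0
2 6 3

After move 6 (D):
5 4 8
7 1 3
2 6 0

After move 7 (U):
5 4 8
7 1 0
2 6 3

After move 8 (L):
5 4 8
7 0 1
2 6 3

After move 9 (U):
5 0 8
7 4 1
2 6 3

Answer: 5 0 8
7 4 1
2 6 3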